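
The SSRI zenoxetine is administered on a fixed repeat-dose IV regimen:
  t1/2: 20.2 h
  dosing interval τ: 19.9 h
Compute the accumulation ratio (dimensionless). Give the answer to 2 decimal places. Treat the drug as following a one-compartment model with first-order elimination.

2.02

k = ln2 / t½ = 0.693147 / 20.2 = 0.03431 h⁻¹
e^(−kτ) = e^(−0.03431 × 19.9) = 0.5052
Accumulation ratio R = 1 / (1 − e^(−kτ)) = 1 / (1 − 0.5052) = 2.021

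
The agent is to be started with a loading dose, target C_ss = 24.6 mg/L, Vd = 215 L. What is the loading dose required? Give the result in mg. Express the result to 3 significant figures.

LD = Css × Vd = 24.6 × 215 = 5289 mg

5290 mg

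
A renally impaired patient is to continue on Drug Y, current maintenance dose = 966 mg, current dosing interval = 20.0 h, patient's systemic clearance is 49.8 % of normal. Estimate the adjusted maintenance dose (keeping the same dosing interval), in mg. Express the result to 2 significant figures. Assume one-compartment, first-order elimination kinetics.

480 mg

To keep the same average steady-state level, dosing rate must scale with clearance.
CL ratio = 49.8 / 100 = 0.4980
New dose (same interval) = 966 × 0.4980 = 481.1 mg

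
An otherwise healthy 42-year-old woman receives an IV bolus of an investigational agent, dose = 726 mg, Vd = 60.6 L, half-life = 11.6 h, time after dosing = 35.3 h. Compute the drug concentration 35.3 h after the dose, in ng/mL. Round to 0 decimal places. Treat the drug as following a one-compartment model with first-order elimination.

C₀ = Dose / Vd = 726.0 / 60.6 = 11.98 mg/L
k = ln2 / t½ = 0.693147 / 11.6 = 0.05975 h⁻¹
C = C₀ · e^(−k·t) = 11.98 × e^(−0.05975 × 35.3)
  = 11.98 × 0.1213 = 1.453 mg/L
Convert: 1.453 mg/L × 1000 = 1453 ng/mL

1453 ng/mL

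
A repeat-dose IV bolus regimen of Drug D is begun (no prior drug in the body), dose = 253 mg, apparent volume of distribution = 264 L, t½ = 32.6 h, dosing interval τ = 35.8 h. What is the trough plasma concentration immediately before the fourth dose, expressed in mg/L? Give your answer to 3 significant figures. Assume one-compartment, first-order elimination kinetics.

0.754 mg/L

C₀ per dose = Dose / Vd = 253 / 264 = 0.9583 mg/L
k = ln2 / t½ = 0.693147 / 32.6 = 0.02126 h⁻¹
Fraction remaining after one interval: r = e^(−kτ) = e^(−0.02126 × 35.8) = 0.4671
Before dose 4, 3 doses have been given (aged 1τ, 2τ, 3τ).
C_trough = C₀ × (r + r² + … + r^3) = C₀ × r(1−r^3)/(1−r)
        = 0.9583 × 0.4671 × (1 − 0.1019) / (1 − 0.4671) = 0.7544 mg/L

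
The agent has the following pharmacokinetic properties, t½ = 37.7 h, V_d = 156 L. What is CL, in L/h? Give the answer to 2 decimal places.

2.87 L/h

k = ln2 / t½ = 0.693147 / 37.7 = 0.01839 h⁻¹
CL = k × Vd = 0.01839 × 156 = 2.869 L/h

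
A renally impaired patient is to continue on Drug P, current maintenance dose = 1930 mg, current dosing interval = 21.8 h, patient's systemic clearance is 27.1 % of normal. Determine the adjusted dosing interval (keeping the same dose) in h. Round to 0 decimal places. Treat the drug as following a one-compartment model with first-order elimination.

80 h

To keep the same average steady-state level, dosing rate must scale with clearance.
CL ratio = 27.1 / 100 = 0.2710
New interval (same dose) = 21.8 / 0.2710 = 80.44 h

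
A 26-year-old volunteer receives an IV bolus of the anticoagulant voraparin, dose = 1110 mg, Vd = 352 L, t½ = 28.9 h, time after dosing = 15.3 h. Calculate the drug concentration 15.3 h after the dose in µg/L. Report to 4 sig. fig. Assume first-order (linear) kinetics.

2185 µg/L

C₀ = Dose / Vd = 1110 / 352 = 3.153 mg/L
k = ln2 / t½ = 0.693147 / 28.9 = 0.02398 h⁻¹
C = C₀ · e^(−k·t) = 3.153 × e^(−0.02398 × 15.3)
  = 3.153 × 0.6929 = 2.185 mg/L
Convert: 2.185 mg/L × 1000 = 2185 µg/L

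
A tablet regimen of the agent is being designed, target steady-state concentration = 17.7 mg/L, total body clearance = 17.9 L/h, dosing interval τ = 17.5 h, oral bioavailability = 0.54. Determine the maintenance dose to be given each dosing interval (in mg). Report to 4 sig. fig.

10270 mg

At steady state, F × (Dose/τ) = Css × CL.
Dose = Css × CL × τ / F = 17.7 × 17.90 × 17.5 / 0.54 = 10270 mg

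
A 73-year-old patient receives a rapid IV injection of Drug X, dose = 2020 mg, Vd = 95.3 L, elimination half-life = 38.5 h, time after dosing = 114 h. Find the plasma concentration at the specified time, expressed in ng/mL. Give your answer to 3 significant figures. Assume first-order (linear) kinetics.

C₀ = Dose / Vd = 2020 / 95.3 = 21.20 mg/L
k = ln2 / t½ = 0.693147 / 38.5 = 0.01800 h⁻¹
C = C₀ · e^(−k·t) = 21.20 × e^(−0.01800 × 114)
  = 21.20 × 0.1285 = 2.724 mg/L
Convert: 2.724 mg/L × 1000 = 2724 ng/mL

2720 ng/mL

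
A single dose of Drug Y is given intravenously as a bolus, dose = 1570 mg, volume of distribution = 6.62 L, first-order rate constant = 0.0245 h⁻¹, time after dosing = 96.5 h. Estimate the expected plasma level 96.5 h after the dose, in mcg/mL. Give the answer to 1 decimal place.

22.3 mcg/mL

C₀ = Dose / Vd = 1570 / 6.62 = 237.2 mg/L
C = C₀ · e^(−k·t) = 237.2 × e^(−0.02450 × 96.5)
  = 237.2 × 0.09402 = 22.30 mg/L
(22.30 mg/L = 22.30 mcg/mL)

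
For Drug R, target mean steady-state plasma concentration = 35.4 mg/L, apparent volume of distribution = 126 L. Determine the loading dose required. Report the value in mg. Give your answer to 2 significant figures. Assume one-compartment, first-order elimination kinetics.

4500 mg

LD = Css × Vd = 35.4 × 126 = 4460 mg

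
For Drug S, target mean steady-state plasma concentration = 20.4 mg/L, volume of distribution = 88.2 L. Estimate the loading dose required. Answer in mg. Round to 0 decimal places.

LD = Css × Vd = 20.4 × 88.2 = 1799 mg

1799 mg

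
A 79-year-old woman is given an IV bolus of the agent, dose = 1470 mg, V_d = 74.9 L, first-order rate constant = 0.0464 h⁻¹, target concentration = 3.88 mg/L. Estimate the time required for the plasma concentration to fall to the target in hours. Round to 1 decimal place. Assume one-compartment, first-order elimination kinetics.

34.9 h

C₀ = Dose / Vd = 1470 / 74.9 = 19.63 mg/L
t = ln(C₀ / C) / k = ln(19.63 / 3.88) / 0.04640
  = ln(5.059) / 0.04640 = 1.621 / 0.04640 = 34.94 h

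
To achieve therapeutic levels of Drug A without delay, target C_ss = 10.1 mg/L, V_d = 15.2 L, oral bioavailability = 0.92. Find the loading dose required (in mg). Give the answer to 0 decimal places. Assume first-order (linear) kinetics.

LD = Css × Vd / F = 10.1 × 15.2 / 0.92 = 166.9 mg

167 mg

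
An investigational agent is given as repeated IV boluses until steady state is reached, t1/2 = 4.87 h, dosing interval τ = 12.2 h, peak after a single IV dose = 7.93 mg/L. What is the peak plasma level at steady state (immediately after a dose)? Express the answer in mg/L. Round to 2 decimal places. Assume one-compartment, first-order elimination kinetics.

k = ln2 / t½ = 0.693147 / 4.87 = 0.1423 h⁻¹
e^(−kτ) = e^(−0.1423 × 12.2) = 0.1762
Accumulation ratio R = 1 / (1 − e^(−kτ)) = 1 / (1 − 0.1762) = 1.214
Steady-state peak = C₀ × R = 7.93 × 1.214 = 9.627 mg/L

9.63 mg/L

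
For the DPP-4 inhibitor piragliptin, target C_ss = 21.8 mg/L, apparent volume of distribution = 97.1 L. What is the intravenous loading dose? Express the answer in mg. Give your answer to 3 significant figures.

2120 mg

LD = Css × Vd = 21.8 × 97.1 = 2117 mg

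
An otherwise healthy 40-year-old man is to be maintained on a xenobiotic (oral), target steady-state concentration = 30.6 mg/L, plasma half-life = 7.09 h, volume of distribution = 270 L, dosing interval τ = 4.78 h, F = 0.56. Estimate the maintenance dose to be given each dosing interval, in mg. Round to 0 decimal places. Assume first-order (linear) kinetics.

6895 mg

k = ln2 / t½ = 0.693147 / 7.09 = 0.09776 h⁻¹
CL = k × Vd = 0.09776 × 270 = 26.40 L/h
At steady state, F × (Dose/τ) = Css × CL.
Dose = Css × CL × τ / F = 30.6 × 26.40 × 4.78 / 0.56 = 6895 mg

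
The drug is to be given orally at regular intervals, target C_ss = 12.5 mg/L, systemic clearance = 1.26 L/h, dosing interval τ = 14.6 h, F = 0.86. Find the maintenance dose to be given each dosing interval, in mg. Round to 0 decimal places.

267 mg

At steady state, F × (Dose/τ) = Css × CL.
Dose = Css × CL × τ / F = 12.5 × 1.260 × 14.6 / 0.86 = 267.4 mg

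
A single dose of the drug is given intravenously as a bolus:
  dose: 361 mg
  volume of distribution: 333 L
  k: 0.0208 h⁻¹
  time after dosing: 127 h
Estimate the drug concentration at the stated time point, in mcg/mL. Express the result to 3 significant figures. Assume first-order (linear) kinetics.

C₀ = Dose / Vd = 361.0 / 333 = 1.084 mg/L
C = C₀ · e^(−k·t) = 1.084 × e^(−0.02080 × 127)
  = 1.084 × 0.07125 = 0.07724 mg/L
(0.07724 mg/L = 0.07724 mcg/mL)

0.0772 mcg/mL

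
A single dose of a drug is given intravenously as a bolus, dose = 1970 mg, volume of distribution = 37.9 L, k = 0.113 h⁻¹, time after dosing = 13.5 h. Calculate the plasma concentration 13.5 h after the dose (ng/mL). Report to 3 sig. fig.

C₀ = Dose / Vd = 1970 / 37.9 = 51.98 mg/L
C = C₀ · e^(−k·t) = 51.98 × e^(−0.1130 × 13.5)
  = 51.98 × 0.2175 = 11.31 mg/L
Convert: 11.31 mg/L × 1000 = 11310 ng/mL

11300 ng/mL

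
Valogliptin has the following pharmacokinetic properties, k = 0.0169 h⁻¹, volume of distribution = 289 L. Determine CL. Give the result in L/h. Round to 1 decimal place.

4.9 L/h

CL = k × Vd = 0.0169 × 289 = 4.884 L/h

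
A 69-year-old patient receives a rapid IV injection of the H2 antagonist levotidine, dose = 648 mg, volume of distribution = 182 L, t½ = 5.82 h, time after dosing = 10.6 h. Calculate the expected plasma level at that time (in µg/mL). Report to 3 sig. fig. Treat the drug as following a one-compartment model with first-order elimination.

1.01 µg/mL

C₀ = Dose / Vd = 648.0 / 182 = 3.560 mg/L
k = ln2 / t½ = 0.693147 / 5.82 = 0.1191 h⁻¹
C = C₀ · e^(−k·t) = 3.560 × e^(−0.1191 × 10.6)
  = 3.560 × 0.2830 = 1.007 mg/L
(1.007 mg/L = 1.007 µg/mL)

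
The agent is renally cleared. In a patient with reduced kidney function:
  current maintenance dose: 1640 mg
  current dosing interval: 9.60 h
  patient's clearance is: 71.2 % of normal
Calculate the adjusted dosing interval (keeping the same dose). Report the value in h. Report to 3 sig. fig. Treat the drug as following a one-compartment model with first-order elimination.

13.5 h

To keep the same average steady-state level, dosing rate must scale with clearance.
CL ratio = 71.2 / 100 = 0.7120
New interval (same dose) = 9.60 / 0.7120 = 13.48 h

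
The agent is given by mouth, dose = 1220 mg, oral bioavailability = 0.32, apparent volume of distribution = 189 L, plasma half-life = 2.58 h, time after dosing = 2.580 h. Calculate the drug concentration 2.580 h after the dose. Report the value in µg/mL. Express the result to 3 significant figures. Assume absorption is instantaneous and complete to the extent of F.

1.03 µg/mL

Amount reaching circulation = F × Dose = 0.32 × 1220 = 390.4 mg
C₀ = F·Dose / Vd = 390.4 / 189 = 2.066 mg/L
k = ln2 / t½ = 0.693147 / 2.58 = 0.2687 h⁻¹
t / t½ = 2.580 / 2.58 = 1 half-lives
C = C₀ × (1/2)^1 = 2.066 × 0.5000 = 1.033 mg/L
(1.033 mg/L = 1.033 µg/mL)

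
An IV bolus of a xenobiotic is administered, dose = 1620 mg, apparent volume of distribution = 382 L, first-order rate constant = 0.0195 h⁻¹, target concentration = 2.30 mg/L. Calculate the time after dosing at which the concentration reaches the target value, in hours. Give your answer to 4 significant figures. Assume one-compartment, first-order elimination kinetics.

C₀ = Dose / Vd = 1620 / 382 = 4.241 mg/L
t = ln(C₀ / C) / k = ln(4.241 / 2.30) / 0.01950
  = ln(1.844) / 0.01950 = 0.6119 / 0.01950 = 31.38 h

31.38 h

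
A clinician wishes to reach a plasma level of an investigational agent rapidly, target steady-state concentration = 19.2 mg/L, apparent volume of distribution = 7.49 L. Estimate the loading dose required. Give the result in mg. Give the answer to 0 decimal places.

LD = Css × Vd = 19.2 × 7.49 = 143.8 mg

144 mg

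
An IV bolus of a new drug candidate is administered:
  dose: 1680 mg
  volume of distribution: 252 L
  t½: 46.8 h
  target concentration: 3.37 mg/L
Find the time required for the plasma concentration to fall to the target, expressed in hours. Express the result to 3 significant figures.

C₀ = Dose / Vd = 1680 / 252 = 6.667 mg/L
k = ln2 / t½ = 0.693147 / 46.8 = 0.01481 h⁻¹
t = ln(C₀ / C) / k = ln(6.667 / 3.37) / 0.01481
  = ln(1.978) / 0.01481 = 0.6821 / 0.01481 = 46.06 h

46.1 h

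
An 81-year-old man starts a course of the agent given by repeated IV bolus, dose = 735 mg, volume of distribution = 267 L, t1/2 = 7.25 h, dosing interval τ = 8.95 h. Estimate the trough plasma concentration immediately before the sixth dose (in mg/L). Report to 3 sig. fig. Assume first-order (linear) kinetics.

2.01 mg/L

C₀ per dose = Dose / Vd = 735 / 267 = 2.753 mg/L
k = ln2 / t½ = 0.693147 / 7.25 = 0.09561 h⁻¹
Fraction remaining after one interval: r = e^(−kτ) = e^(−0.09561 × 8.95) = 0.4250
Before dose 6, 5 doses have been given (aged 1τ, 2τ, 3τ, 4τ, 5τ).
C_trough = C₀ × (r + r² + … + r^5) = C₀ × r(1−r^5)/(1−r)
        = 2.753 × 0.4250 × (1 − 0.01387) / (1 − 0.4250) = 2.007 mg/L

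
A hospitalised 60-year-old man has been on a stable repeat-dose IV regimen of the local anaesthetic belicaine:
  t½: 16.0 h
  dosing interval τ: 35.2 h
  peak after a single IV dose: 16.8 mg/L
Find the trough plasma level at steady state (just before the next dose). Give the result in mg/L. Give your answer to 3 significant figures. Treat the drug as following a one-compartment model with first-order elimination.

4.67 mg/L

k = ln2 / t½ = 0.693147 / 16.0 = 0.04332 h⁻¹
e^(−kτ) = e^(−0.04332 × 35.2) = 0.2177
Accumulation ratio R = 1 / (1 − e^(−kτ)) = 1 / (1 − 0.2177) = 1.278
Steady-state trough = C₀ × R × e^(−kτ) = 16.8 × 1.278 × 0.2177 = 4.674 mg/L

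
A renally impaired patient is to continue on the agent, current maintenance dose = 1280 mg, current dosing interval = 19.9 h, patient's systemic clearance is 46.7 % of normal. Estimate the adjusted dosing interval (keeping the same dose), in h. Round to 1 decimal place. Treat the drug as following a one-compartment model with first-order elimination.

To keep the same average steady-state level, dosing rate must scale with clearance.
CL ratio = 46.7 / 100 = 0.4670
New interval (same dose) = 19.9 / 0.4670 = 42.61 h

42.6 h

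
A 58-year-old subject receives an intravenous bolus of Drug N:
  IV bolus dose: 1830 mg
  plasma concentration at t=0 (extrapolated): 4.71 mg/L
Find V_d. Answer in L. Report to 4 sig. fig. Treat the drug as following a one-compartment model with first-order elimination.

Vd = Dose / C₀ = 1830 / 4.71 = 388.5 L

388.5 L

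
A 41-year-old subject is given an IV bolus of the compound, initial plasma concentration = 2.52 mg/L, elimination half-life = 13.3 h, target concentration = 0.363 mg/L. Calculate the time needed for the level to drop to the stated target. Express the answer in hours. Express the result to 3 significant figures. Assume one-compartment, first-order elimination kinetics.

37.2 h

k = ln2 / t½ = 0.693147 / 13.3 = 0.05212 h⁻¹
t = ln(C₀ / C) / k = ln(2.520 / 0.363) / 0.05212
  = ln(6.942) / 0.05212 = 1.938 / 0.05212 = 37.18 h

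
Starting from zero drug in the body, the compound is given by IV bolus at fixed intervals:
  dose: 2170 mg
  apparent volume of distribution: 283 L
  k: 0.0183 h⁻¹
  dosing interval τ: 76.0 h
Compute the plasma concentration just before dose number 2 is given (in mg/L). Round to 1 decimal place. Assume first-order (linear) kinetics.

C₀ per dose = Dose / Vd = 2170 / 283 = 7.668 mg/L
Fraction remaining after one interval: r = e^(−kτ) = e^(−0.01830 × 76.0) = 0.2489
Before dose 2, 1 dose has been given (aged 1τ).
C_trough = C₀ × r = 7.668 × 0.2489 = 1.909 mg/L

1.9 mg/L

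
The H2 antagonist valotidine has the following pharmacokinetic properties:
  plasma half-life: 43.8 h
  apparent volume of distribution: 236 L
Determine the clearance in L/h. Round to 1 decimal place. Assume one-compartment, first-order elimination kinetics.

3.7 L/h

k = ln2 / t½ = 0.693147 / 43.8 = 0.01583 h⁻¹
CL = k × Vd = 0.01583 × 236 = 3.736 L/h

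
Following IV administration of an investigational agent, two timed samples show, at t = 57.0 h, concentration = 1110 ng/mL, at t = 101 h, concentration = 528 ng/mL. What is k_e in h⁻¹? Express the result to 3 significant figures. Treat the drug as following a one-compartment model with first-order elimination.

0.0169 h⁻¹

k = ln(C₁/C₂) / (t₂ − t₁) = ln(1110/528) / (101 − 57.0)
  = 0.7430 / 44.00 = 0.01689 h⁻¹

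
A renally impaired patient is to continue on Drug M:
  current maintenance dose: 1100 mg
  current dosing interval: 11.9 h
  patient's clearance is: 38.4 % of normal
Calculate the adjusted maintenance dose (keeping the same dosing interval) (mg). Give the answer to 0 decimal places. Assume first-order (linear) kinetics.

To keep the same average steady-state level, dosing rate must scale with clearance.
CL ratio = 38.4 / 100 = 0.3840
New dose (same interval) = 1100 × 0.3840 = 422.4 mg

422 mg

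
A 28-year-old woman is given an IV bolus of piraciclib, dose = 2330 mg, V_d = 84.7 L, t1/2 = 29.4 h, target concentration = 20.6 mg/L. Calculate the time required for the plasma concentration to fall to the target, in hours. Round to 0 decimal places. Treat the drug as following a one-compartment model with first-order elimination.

12 h

C₀ = Dose / Vd = 2330 / 84.7 = 27.51 mg/L
k = ln2 / t½ = 0.693147 / 29.4 = 0.02358 h⁻¹
t = ln(C₀ / C) / k = ln(27.51 / 20.6) / 0.02358
  = ln(1.335) / 0.02358 = 0.2889 / 0.02358 = 12.25 h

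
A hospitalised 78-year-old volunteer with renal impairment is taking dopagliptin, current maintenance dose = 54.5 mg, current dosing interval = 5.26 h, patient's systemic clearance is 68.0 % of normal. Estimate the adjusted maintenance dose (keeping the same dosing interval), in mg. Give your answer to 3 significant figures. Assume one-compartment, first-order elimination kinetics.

37.1 mg

To keep the same average steady-state level, dosing rate must scale with clearance.
CL ratio = 68.0 / 100 = 0.6800
New dose (same interval) = 54.5 × 0.6800 = 37.06 mg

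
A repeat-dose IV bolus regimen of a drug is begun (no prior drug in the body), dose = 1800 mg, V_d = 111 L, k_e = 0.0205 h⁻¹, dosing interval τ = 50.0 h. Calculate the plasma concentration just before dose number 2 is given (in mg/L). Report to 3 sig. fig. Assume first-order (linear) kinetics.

C₀ per dose = Dose / Vd = 1800 / 111 = 16.22 mg/L
Fraction remaining after one interval: r = e^(−kτ) = e^(−0.02050 × 50.0) = 0.3588
Before dose 2, 1 dose has been given (aged 1τ).
C_trough = C₀ × r = 16.22 × 0.3588 = 5.820 mg/L

5.82 mg/L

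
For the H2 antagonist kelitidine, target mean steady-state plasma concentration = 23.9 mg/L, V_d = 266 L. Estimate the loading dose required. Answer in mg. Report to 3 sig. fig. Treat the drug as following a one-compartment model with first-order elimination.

6360 mg

LD = Css × Vd = 23.9 × 266 = 6357 mg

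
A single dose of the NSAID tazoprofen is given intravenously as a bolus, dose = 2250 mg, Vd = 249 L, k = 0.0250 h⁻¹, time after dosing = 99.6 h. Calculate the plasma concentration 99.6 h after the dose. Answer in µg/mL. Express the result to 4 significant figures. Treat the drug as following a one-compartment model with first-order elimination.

0.7492 µg/mL

C₀ = Dose / Vd = 2250 / 249 = 9.036 mg/L
C = C₀ · e^(−k·t) = 9.036 × e^(−0.02500 × 99.6)
  = 9.036 × 0.08291 = 0.7492 mg/L
(0.7492 mg/L = 0.7492 µg/mL)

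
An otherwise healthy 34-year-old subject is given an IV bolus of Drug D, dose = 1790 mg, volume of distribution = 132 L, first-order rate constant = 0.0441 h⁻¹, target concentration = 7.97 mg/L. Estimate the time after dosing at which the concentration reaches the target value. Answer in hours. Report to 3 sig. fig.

12.1 h

C₀ = Dose / Vd = 1790 / 132 = 13.56 mg/L
t = ln(C₀ / C) / k = ln(13.56 / 7.97) / 0.04410
  = ln(1.701) / 0.04410 = 0.5312 / 0.04410 = 12.05 h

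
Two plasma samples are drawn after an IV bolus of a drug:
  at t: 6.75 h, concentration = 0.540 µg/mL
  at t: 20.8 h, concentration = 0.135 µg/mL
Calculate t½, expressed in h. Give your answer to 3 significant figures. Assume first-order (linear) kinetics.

7.03 h

k = ln(C₁/C₂) / (t₂ − t₁) = ln(0.540/0.135) / (20.8 − 6.75)
  = 1.386 / 14.05 = 0.09865 h⁻¹
t½ = ln2 / k = 0.693147 / 0.09865 = 7.026 h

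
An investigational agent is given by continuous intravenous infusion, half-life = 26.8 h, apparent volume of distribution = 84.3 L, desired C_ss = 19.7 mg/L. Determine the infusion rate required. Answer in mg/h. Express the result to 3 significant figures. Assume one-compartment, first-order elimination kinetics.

k = ln2 / t½ = 0.693147 / 26.8 = 0.02586 h⁻¹
CL = k × Vd = 0.02586 × 84.3 = 2.180 L/h
At steady state, infusion rate R₀ = Css × CL = 19.7 × 2.180 = 42.95 mg/h

43.0 mg/h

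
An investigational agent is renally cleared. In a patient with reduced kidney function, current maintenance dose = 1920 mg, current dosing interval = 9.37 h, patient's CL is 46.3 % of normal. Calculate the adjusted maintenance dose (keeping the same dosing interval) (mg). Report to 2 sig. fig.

890 mg

To keep the same average steady-state level, dosing rate must scale with clearance.
CL ratio = 46.3 / 100 = 0.4630
New dose (same interval) = 1920 × 0.4630 = 889.0 mg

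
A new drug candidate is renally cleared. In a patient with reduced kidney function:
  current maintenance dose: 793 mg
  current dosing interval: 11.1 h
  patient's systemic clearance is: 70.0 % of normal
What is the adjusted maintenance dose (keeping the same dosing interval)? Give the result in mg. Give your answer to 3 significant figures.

To keep the same average steady-state level, dosing rate must scale with clearance.
CL ratio = 70.0 / 100 = 0.7000
New dose (same interval) = 793 × 0.7000 = 555.1 mg

555 mg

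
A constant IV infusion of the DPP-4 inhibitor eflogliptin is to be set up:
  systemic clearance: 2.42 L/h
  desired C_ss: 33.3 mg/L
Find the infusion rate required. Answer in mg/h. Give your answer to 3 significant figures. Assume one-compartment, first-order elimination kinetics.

80.6 mg/h

At steady state, infusion rate R₀ = Css × CL = 33.3 × 2.420 = 80.59 mg/h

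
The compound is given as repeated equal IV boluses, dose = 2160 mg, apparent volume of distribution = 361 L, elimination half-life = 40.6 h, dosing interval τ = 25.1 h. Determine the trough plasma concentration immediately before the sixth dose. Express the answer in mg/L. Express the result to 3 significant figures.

C₀ per dose = Dose / Vd = 2160 / 361 = 5.983 mg/L
k = ln2 / t½ = 0.693147 / 40.6 = 0.01707 h⁻¹
Fraction remaining after one interval: r = e^(−kτ) = e^(−0.01707 × 25.1) = 0.6515
Before dose 6, 5 doses have been given (aged 1τ, 2τ, 3τ, 4τ, 5τ).
C_trough = C₀ × (r + r² + … + r^5) = C₀ × r(1−r^5)/(1−r)
        = 5.983 × 0.6515 × (1 − 0.1174) / (1 − 0.6515) = 9.872 mg/L

9.87 mg/L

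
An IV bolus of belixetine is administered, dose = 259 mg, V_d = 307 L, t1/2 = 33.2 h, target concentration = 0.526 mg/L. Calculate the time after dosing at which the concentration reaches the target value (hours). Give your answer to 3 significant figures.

C₀ = Dose / Vd = 259.0 / 307 = 0.8436 mg/L
k = ln2 / t½ = 0.693147 / 33.2 = 0.02088 h⁻¹
t = ln(C₀ / C) / k = ln(0.8436 / 0.526) / 0.02088
  = ln(1.604) / 0.02088 = 0.4725 / 0.02088 = 22.63 h

22.6 h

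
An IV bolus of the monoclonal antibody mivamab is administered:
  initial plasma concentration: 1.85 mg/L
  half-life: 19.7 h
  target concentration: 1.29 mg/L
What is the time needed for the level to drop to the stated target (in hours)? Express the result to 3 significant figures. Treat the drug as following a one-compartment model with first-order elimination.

10.2 h

k = ln2 / t½ = 0.693147 / 19.7 = 0.03519 h⁻¹
t = ln(C₀ / C) / k = ln(1.850 / 1.29) / 0.03519
  = ln(1.434) / 0.03519 = 0.3605 / 0.03519 = 10.24 h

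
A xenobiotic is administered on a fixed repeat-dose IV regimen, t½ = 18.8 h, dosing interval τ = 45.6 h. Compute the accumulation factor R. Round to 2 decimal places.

k = ln2 / t½ = 0.693147 / 18.8 = 0.03687 h⁻¹
e^(−kτ) = e^(−0.03687 × 45.6) = 0.1861
Accumulation ratio R = 1 / (1 − e^(−kτ)) = 1 / (1 − 0.1861) = 1.229

1.23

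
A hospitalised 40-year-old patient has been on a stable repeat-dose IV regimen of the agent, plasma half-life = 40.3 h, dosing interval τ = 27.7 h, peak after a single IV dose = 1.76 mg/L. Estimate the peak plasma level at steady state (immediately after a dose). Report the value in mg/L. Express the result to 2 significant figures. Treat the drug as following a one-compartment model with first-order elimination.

k = ln2 / t½ = 0.693147 / 40.3 = 0.01720 h⁻¹
e^(−kτ) = e^(−0.01720 × 27.7) = 0.6210
Accumulation ratio R = 1 / (1 − e^(−kτ)) = 1 / (1 − 0.6210) = 2.639
Steady-state peak = C₀ × R = 1.76 × 2.639 = 4.645 mg/L

4.6 mg/L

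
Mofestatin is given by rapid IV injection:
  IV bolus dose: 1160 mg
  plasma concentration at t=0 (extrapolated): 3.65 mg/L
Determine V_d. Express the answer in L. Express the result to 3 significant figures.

318 L

Vd = Dose / C₀ = 1160 / 3.65 = 317.8 L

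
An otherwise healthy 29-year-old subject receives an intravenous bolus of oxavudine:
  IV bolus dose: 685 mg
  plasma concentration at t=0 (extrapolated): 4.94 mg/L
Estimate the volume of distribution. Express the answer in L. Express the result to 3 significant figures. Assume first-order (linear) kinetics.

Vd = Dose / C₀ = 685.0 / 4.94 = 138.7 L

139 L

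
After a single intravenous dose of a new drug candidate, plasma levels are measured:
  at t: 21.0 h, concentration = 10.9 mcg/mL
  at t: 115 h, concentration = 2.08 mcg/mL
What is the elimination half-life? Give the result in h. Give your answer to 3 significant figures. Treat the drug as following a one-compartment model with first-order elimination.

39.3 h

k = ln(C₁/C₂) / (t₂ − t₁) = ln(10.9/2.08) / (115 − 21.0)
  = 1.656 / 94.00 = 0.01762 h⁻¹
t½ = ln2 / k = 0.693147 / 0.01762 = 39.34 h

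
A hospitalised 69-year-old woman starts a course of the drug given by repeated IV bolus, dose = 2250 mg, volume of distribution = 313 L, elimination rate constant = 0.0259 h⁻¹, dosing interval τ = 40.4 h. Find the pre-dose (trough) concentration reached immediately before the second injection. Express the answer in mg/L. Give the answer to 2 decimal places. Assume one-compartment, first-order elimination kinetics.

C₀ per dose = Dose / Vd = 2250 / 313 = 7.188 mg/L
Fraction remaining after one interval: r = e^(−kτ) = e^(−0.02590 × 40.4) = 0.3512
Before dose 2, 1 dose has been given (aged 1τ).
C_trough = C₀ × r = 7.188 × 0.3512 = 2.524 mg/L

2.52 mg/L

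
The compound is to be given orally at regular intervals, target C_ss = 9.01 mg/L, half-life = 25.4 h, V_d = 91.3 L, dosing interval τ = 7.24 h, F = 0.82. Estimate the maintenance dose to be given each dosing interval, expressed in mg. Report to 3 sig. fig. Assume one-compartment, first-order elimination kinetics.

k = ln2 / t½ = 0.693147 / 25.4 = 0.02729 h⁻¹
CL = k × Vd = 0.02729 × 91.3 = 2.492 L/h
At steady state, F × (Dose/τ) = Css × CL.
Dose = Css × CL × τ / F = 9.01 × 2.492 × 7.24 / 0.82 = 198.2 mg

198 mg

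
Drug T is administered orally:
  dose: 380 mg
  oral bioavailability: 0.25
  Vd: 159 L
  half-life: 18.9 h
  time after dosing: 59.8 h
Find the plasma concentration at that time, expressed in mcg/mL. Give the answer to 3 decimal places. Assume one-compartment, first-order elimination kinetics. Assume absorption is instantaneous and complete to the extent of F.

0.067 mcg/mL

Amount reaching circulation = F × Dose = 0.25 × 380.0 = 95.00 mg
C₀ = F·Dose / Vd = 95.00 / 159 = 0.5975 mg/L
k = ln2 / t½ = 0.693147 / 18.9 = 0.03667 h⁻¹
C = C₀ · e^(−k·t) = 0.5975 × e^(−0.03667 × 59.8)
  = 0.5975 × 0.1116 = 0.06668 mg/L
(0.06668 mg/L = 0.06668 mcg/mL)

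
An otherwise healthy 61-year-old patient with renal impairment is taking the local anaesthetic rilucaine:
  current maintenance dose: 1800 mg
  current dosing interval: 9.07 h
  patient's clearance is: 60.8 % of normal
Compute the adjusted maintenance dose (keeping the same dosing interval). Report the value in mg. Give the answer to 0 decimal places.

To keep the same average steady-state level, dosing rate must scale with clearance.
CL ratio = 60.8 / 100 = 0.6080
New dose (same interval) = 1800 × 0.6080 = 1094 mg

1094 mg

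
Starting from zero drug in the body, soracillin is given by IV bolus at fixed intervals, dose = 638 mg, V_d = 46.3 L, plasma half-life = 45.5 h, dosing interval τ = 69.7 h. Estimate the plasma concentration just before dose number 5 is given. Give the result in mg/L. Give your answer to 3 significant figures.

C₀ per dose = Dose / Vd = 638 / 46.3 = 13.78 mg/L
k = ln2 / t½ = 0.693147 / 45.5 = 0.01523 h⁻¹
Fraction remaining after one interval: r = e^(−kτ) = e^(−0.01523 × 69.7) = 0.3459
Before dose 5, 4 doses have been given (aged 1τ, 2τ, 3τ, 4τ).
C_trough = C₀ × (r + r² + … + r^4) = C₀ × r(1−r^4)/(1−r)
        = 13.78 × 0.3459 × (1 − 0.01432) / (1 − 0.3459) = 7.183 mg/L

7.18 mg/L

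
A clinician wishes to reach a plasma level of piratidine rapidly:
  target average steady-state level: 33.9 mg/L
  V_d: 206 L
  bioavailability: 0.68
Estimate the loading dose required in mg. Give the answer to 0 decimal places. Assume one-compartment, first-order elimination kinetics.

10270 mg

LD = Css × Vd / F = 33.9 × 206 / 0.68 = 10270 mg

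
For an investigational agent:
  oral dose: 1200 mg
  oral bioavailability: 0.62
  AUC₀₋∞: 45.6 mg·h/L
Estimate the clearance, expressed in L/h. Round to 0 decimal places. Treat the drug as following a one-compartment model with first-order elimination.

CL = F·Dose / AUC = 0.62 × 1200 / 45.6 = 16.32 L/h

16 L/h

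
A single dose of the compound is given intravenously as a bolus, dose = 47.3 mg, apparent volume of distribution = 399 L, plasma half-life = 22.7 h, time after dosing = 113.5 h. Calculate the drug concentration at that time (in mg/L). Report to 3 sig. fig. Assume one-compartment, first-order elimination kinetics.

C₀ = Dose / Vd = 47.30 / 399 = 0.1185 mg/L
k = ln2 / t½ = 0.693147 / 22.7 = 0.03054 h⁻¹
t / t½ = 113.5 / 22.7 = 5 half-lives
C = C₀ × (1/2)^5 = 0.1185 × 0.03125 = 0.003703 mg/L

0.00370 mg/L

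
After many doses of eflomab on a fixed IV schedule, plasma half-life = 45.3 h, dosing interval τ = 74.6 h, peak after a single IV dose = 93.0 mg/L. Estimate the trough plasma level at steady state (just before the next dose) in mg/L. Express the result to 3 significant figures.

k = ln2 / t½ = 0.693147 / 45.3 = 0.01530 h⁻¹
e^(−kτ) = e^(−0.01530 × 74.6) = 0.3194
Accumulation ratio R = 1 / (1 − e^(−kτ)) = 1 / (1 − 0.3194) = 1.469
Steady-state trough = C₀ × R × e^(−kτ) = 93.0 × 1.469 × 0.3194 = 43.64 mg/L

43.6 mg/L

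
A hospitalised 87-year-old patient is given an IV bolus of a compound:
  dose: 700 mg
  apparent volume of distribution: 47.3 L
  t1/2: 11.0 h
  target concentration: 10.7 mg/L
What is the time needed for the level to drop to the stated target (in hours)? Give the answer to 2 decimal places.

C₀ = Dose / Vd = 700.0 / 47.3 = 14.80 mg/L
k = ln2 / t½ = 0.693147 / 11.0 = 0.06301 h⁻¹
t = ln(C₀ / C) / k = ln(14.80 / 10.7) / 0.06301
  = ln(1.383) / 0.06301 = 0.3243 / 0.06301 = 5.147 h

5.15 h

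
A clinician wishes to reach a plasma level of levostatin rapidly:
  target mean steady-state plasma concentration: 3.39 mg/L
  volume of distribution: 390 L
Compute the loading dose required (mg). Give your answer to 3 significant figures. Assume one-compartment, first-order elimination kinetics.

LD = Css × Vd = 3.39 × 390 = 1322 mg

1320 mg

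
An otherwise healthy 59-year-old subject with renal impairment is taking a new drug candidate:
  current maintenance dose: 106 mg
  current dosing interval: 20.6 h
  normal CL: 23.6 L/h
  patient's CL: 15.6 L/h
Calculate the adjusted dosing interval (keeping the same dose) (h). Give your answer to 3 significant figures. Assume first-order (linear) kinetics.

To keep the same average steady-state level, dosing rate must scale with clearance.
CL ratio = 15.6 / 23.6 = 0.6610
New interval (same dose) = 20.6 / 0.6610 = 31.16 h

31.2 h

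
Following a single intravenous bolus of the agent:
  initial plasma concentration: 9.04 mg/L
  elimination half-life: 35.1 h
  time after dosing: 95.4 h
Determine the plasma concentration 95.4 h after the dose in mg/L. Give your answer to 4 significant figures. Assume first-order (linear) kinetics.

1.374 mg/L

k = ln2 / t½ = 0.693147 / 35.1 = 0.01975 h⁻¹
C = C₀ · e^(−k·t) = 9.040 × e^(−0.01975 × 95.4)
  = 9.040 × 0.1520 = 1.374 mg/L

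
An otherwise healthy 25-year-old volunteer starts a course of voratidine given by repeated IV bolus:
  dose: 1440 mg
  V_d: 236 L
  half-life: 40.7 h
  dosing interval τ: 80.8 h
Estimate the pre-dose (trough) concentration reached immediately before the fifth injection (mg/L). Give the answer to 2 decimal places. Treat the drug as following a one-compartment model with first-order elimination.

C₀ per dose = Dose / Vd = 1440 / 236 = 6.102 mg/L
k = ln2 / t½ = 0.693147 / 40.7 = 0.01703 h⁻¹
Fraction remaining after one interval: r = e^(−kτ) = e^(−0.01703 × 80.8) = 0.2526
Before dose 5, 4 doses have been given (aged 1τ, 2τ, 3τ, 4τ).
C_trough = C₀ × (r + r² + … + r^4) = C₀ × r(1−r^4)/(1−r)
        = 6.102 × 0.2526 × (1 − 0.004071) / (1 − 0.2526) = 2.054 mg/L

2.05 mg/L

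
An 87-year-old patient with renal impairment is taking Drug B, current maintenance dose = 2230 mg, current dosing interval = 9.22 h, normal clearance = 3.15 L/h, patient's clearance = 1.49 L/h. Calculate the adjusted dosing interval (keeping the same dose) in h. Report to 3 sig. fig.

19.5 h

To keep the same average steady-state level, dosing rate must scale with clearance.
CL ratio = 1.49 / 3.15 = 0.4730
New interval (same dose) = 9.22 / 0.4730 = 19.49 h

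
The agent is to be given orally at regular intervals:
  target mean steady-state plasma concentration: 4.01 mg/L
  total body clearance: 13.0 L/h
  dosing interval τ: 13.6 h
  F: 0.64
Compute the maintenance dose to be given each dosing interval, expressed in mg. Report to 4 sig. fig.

1108 mg

At steady state, F × (Dose/τ) = Css × CL.
Dose = Css × CL × τ / F = 4.01 × 13.00 × 13.6 / 0.64 = 1108 mg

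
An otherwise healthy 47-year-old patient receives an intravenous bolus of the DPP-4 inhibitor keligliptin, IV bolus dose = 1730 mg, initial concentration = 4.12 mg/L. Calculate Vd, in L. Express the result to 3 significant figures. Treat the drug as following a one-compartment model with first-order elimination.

Vd = Dose / C₀ = 1730 / 4.12 = 419.9 L

420 L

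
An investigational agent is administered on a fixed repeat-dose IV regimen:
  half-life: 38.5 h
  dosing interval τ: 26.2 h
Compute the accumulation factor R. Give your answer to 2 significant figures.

k = ln2 / t½ = 0.693147 / 38.5 = 0.01800 h⁻¹
e^(−kτ) = e^(−0.01800 × 26.2) = 0.6240
Accumulation ratio R = 1 / (1 − e^(−kτ)) = 1 / (1 − 0.6240) = 2.660

2.7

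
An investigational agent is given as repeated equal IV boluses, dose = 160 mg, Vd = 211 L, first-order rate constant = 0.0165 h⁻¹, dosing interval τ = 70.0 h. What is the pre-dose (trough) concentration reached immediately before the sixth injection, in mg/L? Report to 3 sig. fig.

0.348 mg/L

C₀ per dose = Dose / Vd = 160 / 211 = 0.7583 mg/L
Fraction remaining after one interval: r = e^(−kτ) = e^(−0.01650 × 70.0) = 0.3151
Before dose 6, 5 doses have been given (aged 1τ, 2τ, 3τ, 4τ, 5τ).
C_trough = C₀ × (r + r² + … + r^5) = C₀ × r(1−r^5)/(1−r)
        = 0.7583 × 0.3151 × (1 − 0.003106) / (1 − 0.3151) = 0.3478 mg/L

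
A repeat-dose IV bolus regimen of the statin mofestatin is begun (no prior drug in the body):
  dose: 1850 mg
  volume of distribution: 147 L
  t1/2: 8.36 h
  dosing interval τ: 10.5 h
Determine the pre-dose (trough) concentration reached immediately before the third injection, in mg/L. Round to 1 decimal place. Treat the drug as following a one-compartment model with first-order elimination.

C₀ per dose = Dose / Vd = 1850 / 147 = 12.59 mg/L
k = ln2 / t½ = 0.693147 / 8.36 = 0.08291 h⁻¹
Fraction remaining after one interval: r = e^(−kτ) = e^(−0.08291 × 10.5) = 0.4187
Before dose 3, 2 doses have been given (aged 1τ, 2τ).
C_trough = C₀ × (r + r²) = 12.59 × (0.4187 + 0.1753) = 7.478 mg/L

7.5 mg/L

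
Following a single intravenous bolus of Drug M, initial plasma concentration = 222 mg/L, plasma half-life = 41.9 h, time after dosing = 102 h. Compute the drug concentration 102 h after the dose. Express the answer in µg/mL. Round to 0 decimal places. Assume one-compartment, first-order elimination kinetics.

41 µg/mL

k = ln2 / t½ = 0.693147 / 41.9 = 0.01654 h⁻¹
C = C₀ · e^(−k·t) = 222.0 × e^(−0.01654 × 102)
  = 222.0 × 0.1851 = 41.09 mg/L
(41.09 mg/L = 41.09 µg/mL)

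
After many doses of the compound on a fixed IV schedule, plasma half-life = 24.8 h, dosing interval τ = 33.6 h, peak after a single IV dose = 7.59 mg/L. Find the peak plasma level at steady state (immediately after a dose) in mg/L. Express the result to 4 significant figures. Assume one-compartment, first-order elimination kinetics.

k = ln2 / t½ = 0.693147 / 24.8 = 0.02795 h⁻¹
e^(−kτ) = e^(−0.02795 × 33.6) = 0.3910
Accumulation ratio R = 1 / (1 − e^(−kτ)) = 1 / (1 − 0.3910) = 1.642
Steady-state peak = C₀ × R = 7.59 × 1.642 = 12.46 mg/L

12.46 mg/L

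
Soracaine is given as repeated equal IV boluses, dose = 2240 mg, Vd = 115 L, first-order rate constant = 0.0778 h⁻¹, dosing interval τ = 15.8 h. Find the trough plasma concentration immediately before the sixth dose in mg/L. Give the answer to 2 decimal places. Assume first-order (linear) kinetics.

C₀ per dose = Dose / Vd = 2240 / 115 = 19.48 mg/L
Fraction remaining after one interval: r = e^(−kτ) = e^(−0.07780 × 15.8) = 0.2925
Before dose 6, 5 doses have been given (aged 1τ, 2τ, 3τ, 4τ, 5τ).
C_trough = C₀ × (r + r² + … + r^5) = C₀ × r(1−r^5)/(1−r)
        = 19.48 × 0.2925 × (1 − 0.002141) / (1 − 0.2925) = 8.036 mg/L

8.04 mg/L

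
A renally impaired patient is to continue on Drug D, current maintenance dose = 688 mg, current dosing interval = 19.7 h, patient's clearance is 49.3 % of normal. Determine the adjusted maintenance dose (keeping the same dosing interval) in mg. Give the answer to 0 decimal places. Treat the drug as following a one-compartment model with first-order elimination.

To keep the same average steady-state level, dosing rate must scale with clearance.
CL ratio = 49.3 / 100 = 0.4930
New dose (same interval) = 688 × 0.4930 = 339.2 mg

339 mg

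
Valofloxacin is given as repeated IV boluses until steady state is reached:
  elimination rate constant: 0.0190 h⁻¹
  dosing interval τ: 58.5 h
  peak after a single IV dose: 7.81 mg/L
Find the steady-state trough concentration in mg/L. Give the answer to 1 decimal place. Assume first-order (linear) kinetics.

3.8 mg/L

e^(−kτ) = e^(−0.01900 × 58.5) = 0.3291
Accumulation ratio R = 1 / (1 − e^(−kτ)) = 1 / (1 − 0.3291) = 1.491
Steady-state trough = C₀ × R × e^(−kτ) = 7.81 × 1.491 × 0.3291 = 3.832 mg/L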